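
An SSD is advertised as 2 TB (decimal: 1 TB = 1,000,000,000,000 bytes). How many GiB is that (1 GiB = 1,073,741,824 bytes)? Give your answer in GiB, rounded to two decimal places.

2 TB × 1,000,000,000,000 bytes/TB = 2,000,000,000,000 bytes
1 GiB = 2^30 bytes = 1,073,741,824 bytes
2,000,000,000,000 / 1,073,741,824 = 1,862.65 GiB

1,862.65 GiB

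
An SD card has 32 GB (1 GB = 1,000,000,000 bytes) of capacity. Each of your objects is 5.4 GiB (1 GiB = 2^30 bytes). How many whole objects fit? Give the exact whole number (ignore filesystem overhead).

5

Capacity: 32 GB = 32,000,000,000 bytes
Per item: 5.4 GiB = 5,798,205,849.6 bytes
⌊32,000,000,000 / 5,798,205,849.6⌋ = 5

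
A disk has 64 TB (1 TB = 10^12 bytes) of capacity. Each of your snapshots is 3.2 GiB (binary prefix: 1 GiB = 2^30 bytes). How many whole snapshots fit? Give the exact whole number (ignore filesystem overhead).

18,626

Capacity: 64 TB = 64,000,000,000,000 bytes
Per item: 3.2 GiB = 3,435,973,836.8 bytes
⌊64,000,000,000,000 / 3,435,973,836.8⌋ = 18,626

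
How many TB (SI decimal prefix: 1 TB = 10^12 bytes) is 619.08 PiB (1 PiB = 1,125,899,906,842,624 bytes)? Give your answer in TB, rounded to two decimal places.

619.08 PiB × 1,125,899,906,842,624 bytes/PiB = 697,022,114,328,131,665.92 bytes
1 TB = 10^12 bytes = 1,000,000,000,000 bytes
697,022,114,328,131,665.92 / 1,000,000,000,000 = 697,022.11 TB

697,022.11 TB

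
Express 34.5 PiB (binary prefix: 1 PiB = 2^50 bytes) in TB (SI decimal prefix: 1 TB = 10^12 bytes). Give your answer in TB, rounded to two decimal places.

38,843.55 TB

34.5 PiB = 34.5 × 2^50 bytes = 38,843,546,786,070,528 bytes
1 TB = 10^12 bytes = 1,000,000,000,000 bytes
38,843,546,786,070,528 / 1,000,000,000,000 = 38,843.55 TB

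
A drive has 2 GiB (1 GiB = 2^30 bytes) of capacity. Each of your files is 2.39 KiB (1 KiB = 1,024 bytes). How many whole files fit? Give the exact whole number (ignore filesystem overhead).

877,469

Capacity: 2 GiB = 2,147,483,648 bytes
Per item: 2.39 KiB = 2,447.36 bytes
⌊2,147,483,648 / 2,447.36⌋ = 877,469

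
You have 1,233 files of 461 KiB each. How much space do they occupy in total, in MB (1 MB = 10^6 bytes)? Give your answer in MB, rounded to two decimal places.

582.05 MB

Total = 1,233 × 461 KiB = 568,413 KiB
= 568,413 × 1,024 bytes = 582,054,912 bytes
1 MB = 1,000,000 bytes
582,054,912 / 1,000,000 = 582.05 MB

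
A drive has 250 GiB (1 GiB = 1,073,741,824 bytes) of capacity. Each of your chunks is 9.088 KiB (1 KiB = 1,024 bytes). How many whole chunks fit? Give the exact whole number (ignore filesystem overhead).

Capacity: 250 GiB = 268,435,456,000 bytes
Per item: 9.088 KiB = 9,306.112 bytes
⌊268,435,456,000 / 9,306.112⌋ = 28,845,070

28,845,070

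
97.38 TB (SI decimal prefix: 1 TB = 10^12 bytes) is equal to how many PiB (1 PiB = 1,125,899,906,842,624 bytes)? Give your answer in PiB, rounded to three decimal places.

97.38 TB = 97.38 × 10^12 bytes = 97,380,000,000,000 bytes
1 PiB = 2^50 bytes = 1,125,899,906,842,624 bytes
97,380,000,000,000 / 1,125,899,906,842,624 = 0.086 PiB

0.086 PiB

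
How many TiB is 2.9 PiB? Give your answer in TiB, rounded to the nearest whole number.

2.9 PiB = 2.9 × 2^50 bytes = 3,265,109,729,843,609.6 bytes
1 TiB = 2^40 bytes = 1,099,511,627,776 bytes
3,265,109,729,843,609.6 / 1,099,511,627,776 = 2,970 TiB

2,970 TiB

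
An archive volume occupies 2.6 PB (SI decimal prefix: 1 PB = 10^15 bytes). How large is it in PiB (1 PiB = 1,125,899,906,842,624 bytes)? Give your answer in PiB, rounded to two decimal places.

2.31 PiB

2.6 PB × 1,000,000,000,000,000 bytes/PB = 2,600,000,000,000,000 bytes
1 PiB = 1,125,899,906,842,624 bytes
2,600,000,000,000,000 / 1,125,899,906,842,624 = 2.31 PiB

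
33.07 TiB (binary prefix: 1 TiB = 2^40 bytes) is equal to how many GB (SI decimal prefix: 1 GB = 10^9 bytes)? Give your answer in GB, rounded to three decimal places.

36,360.850 GB

33.07 TiB × 1,099,511,627,776 bytes/TiB = 36,360,849,530,552.32 bytes
1 GB = 10^9 bytes = 1,000,000,000 bytes
36,360,849,530,552.32 / 1,000,000,000 = 36,360.850 GB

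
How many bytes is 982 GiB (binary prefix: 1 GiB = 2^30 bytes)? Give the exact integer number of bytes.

1,054,414,471,168 bytes

982 × 1,073,741,824 = 1,054,414,471,168 bytes  (1 GiB = 2^30 bytes)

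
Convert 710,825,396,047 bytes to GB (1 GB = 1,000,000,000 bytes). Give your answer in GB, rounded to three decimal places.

710.825 GB

710,825,396,047 bytes given.
1 GB = 10^9 bytes = 1,000,000,000 bytes
710,825,396,047 / 1,000,000,000 = 710.825 GB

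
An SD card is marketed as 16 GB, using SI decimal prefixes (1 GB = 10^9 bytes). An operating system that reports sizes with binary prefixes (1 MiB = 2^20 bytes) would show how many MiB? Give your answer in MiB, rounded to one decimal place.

16 GB = 16 × 10^9 bytes = 16,000,000,000 bytes
1 MiB = 2^20 bytes = 1,048,576 bytes
16,000,000,000 / 1,048,576 = 15,258.8 MiB

15,258.8 MiB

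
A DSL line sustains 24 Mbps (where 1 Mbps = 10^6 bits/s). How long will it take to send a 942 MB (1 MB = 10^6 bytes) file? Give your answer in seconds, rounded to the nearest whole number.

942 MB = 942,000,000 bytes = 7,536,000,000 bits
24 Mbps = 24,000,000 bits/s
time = 7,536,000,000 / 24,000,000 = 314 s

314 seconds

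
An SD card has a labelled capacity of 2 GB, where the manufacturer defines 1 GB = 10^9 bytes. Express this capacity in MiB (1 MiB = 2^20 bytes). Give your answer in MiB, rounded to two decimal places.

1,907.35 MiB

2 GB × 1,000,000,000 bytes/GB = 2,000,000,000 bytes
1 MiB = 2^20 bytes = 1,048,576 bytes
2,000,000,000 / 1,048,576 = 1,907.35 MiB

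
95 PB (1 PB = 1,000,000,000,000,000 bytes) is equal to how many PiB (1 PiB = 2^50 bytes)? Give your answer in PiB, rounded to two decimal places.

84.38 PiB

95 PB = 95 × 10^15 bytes = 95,000,000,000,000,000 bytes
1 PiB = 2^50 bytes = 1,125,899,906,842,624 bytes
95,000,000,000,000,000 / 1,125,899,906,842,624 = 84.38 PiB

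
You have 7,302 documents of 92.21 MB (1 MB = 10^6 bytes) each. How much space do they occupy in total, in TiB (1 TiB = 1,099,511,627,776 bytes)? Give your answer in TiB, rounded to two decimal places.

Total = 7,302 × 92.21 MB = 673317.42 MB
= 673317.42 × 1,000,000 bytes = 673,317,420,000 bytes
1 TiB = 1,099,511,627,776 bytes
673,317,420,000 / 1,099,511,627,776 = 0.61 TiB

0.61 TiB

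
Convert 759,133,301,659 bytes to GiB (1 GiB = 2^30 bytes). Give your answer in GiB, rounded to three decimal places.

706.998 GiB

759,133,301,659 bytes given.
1 GiB = 2^30 bytes = 1,073,741,824 bytes
759,133,301,659 / 1,073,741,824 = 706.998 GiB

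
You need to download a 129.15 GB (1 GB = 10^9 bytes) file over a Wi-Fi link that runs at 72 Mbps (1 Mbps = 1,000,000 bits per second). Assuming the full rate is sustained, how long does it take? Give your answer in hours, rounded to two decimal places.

3.99 hours

129.15 GB = 129,150,000,000 bytes = 1,033,200,000,000 bits
72 Mbps = 72,000,000 bits/s
time = 1,033,200,000,000 / 72,000,000 = 14,350.0000 s
14,350.0000 s / 3600 = 3.99 hours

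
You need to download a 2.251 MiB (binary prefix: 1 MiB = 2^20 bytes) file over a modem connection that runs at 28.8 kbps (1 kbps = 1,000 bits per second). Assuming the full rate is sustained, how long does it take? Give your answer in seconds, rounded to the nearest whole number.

2.251 MiB = 2,360,344.576 bytes = 18,882,756.608 bits
28.8 kbps = 28,800 bits/s
time = 18,882,756.608 / 28,800 = 656 s

656 seconds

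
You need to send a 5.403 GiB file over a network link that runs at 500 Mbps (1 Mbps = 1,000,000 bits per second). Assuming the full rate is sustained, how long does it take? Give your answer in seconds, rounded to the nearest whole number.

93 seconds

5.403 GiB = 5,801,427,075.072 bytes = 46,411,416,600.576 bits
500 Mbps = 500,000,000 bits/s
time = 46,411,416,600.576 / 500,000,000 = 93 s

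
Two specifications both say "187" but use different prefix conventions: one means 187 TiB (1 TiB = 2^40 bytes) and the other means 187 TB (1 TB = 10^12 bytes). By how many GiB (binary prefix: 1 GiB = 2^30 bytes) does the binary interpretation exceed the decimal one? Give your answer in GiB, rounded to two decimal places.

187 TiB = 187 × 1,099,511,627,776 = 205,608,674,394,112 bytes
187 TB = 187 × 1,000,000,000,000 = 187,000,000,000,000 bytes
difference = 18,608,674,394,112 bytes
18,608,674,394,112 / 1,073,741,824 = 17,330.68 GiB

17,330.68 GiB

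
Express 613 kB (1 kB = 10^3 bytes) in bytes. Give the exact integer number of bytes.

613 × 1,000 = 613,000 bytes

613,000 bytes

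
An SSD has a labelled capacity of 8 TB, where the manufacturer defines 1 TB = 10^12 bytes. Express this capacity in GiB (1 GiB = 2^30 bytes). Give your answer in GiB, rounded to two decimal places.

8 TB = 8 × 10^12 bytes = 8,000,000,000,000 bytes
1 GiB = 2^30 bytes = 1,073,741,824 bytes
8,000,000,000,000 / 1,073,741,824 = 7,450.58 GiB

7,450.58 GiB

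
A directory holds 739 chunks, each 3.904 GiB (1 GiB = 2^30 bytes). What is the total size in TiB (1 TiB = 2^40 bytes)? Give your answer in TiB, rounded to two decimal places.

2.82 TiB

Total = 739 × 3.904 GiB = 2885.056 GiB
= 2885.056 × 1,073,741,824 bytes = 3,097,805,291,782.144 bytes
1 TiB = 1,099,511,627,776 bytes
3,097,805,291,782.144 / 1,099,511,627,776 = 2.82 TiB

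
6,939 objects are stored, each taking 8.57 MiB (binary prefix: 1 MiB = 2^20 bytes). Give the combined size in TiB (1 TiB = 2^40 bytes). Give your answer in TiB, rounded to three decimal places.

0.057 TiB

Total = 6,939 × 8.57 MiB = 59467.23 MiB
= 59467.23 × 1,048,576 bytes = 62,355,910,164.48 bytes
1 TiB = 1,099,511,627,776 bytes
62,355,910,164.48 / 1,099,511,627,776 = 0.057 TiB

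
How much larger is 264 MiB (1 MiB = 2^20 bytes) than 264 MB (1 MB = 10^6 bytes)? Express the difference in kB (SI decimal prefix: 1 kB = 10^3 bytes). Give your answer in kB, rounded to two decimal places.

264 MiB = 264 × 1,048,576 = 276,824,064 bytes
264 MB = 264 × 1,000,000 = 264,000,000 bytes
difference = 12,824,064 bytes
12,824,064 / 1,000 = 12,824.06 kB

12,824.06 kB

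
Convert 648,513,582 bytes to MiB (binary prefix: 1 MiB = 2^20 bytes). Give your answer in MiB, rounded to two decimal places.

648,513,582 bytes given.
1 MiB = 1,048,576 bytes
648,513,582 / 1,048,576 = 618.47 MiB

618.47 MiB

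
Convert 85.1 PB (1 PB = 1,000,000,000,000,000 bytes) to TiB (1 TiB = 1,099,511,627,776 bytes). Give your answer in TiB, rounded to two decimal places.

85.1 PB × 1,000,000,000,000,000 bytes/PB = 85,100,000,000,000,000 bytes
1 TiB = 2^40 bytes = 1,099,511,627,776 bytes
85,100,000,000,000,000 / 1,099,511,627,776 = 77,398.00 TiB

77,398.00 TiB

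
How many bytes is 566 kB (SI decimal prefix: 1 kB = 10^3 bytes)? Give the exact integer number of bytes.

566,000 bytes

566 × 1,000 = 566,000 bytes  (1 kB = 10^3 bytes)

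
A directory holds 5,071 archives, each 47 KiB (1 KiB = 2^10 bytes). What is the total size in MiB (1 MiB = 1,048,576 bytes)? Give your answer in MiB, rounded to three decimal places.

232.751 MiB

Total = 5,071 × 47 KiB = 238,337 KiB
= 238,337 × 1,024 bytes = 244,057,088 bytes
1 MiB = 1,048,576 bytes
244,057,088 / 1,048,576 = 232.751 MiB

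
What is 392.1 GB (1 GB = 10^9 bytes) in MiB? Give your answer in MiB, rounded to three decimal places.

392.1 GB × 1,000,000,000 bytes/GB = 392,100,000,000 bytes
1 MiB = 1,048,576 bytes
392,100,000,000 / 1,048,576 = 373,935.699 MiB

373,935.699 MiB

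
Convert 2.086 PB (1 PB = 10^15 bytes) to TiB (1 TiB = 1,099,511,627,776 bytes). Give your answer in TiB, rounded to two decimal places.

1,897.21 TiB

2.086 PB = 2.086 × 10^15 bytes = 2,086,000,000,000,000 bytes
1 TiB = 1,099,511,627,776 bytes
2,086,000,000,000,000 / 1,099,511,627,776 = 1,897.21 TiB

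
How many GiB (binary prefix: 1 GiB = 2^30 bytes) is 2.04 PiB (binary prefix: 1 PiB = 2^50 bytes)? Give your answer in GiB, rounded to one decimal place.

2.04 PiB × 1,125,899,906,842,624 bytes/PiB = 2,296,835,809,958,952.96 bytes
1 GiB = 2^30 bytes = 1,073,741,824 bytes
2,296,835,809,958,952.96 / 1,073,741,824 = 2,139,095.0 GiB

2,139,095.0 GiB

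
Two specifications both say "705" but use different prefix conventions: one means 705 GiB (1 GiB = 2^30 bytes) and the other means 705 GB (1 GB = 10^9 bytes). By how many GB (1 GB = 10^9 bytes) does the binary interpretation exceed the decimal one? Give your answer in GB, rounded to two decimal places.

51.99 GB

705 GiB = 705 × 1,073,741,824 = 756,987,985,920 bytes
705 GB = 705 × 1,000,000,000 = 705,000,000,000 bytes
difference = 51,987,985,920 bytes
51,987,985,920 / 1,000,000,000 = 51.99 GB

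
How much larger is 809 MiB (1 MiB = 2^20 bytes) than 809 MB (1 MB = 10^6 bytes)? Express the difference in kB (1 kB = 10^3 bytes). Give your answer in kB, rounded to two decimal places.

39,297.98 kB

809 MiB = 809 × 1,048,576 = 848,297,984 bytes
809 MB = 809 × 1,000,000 = 809,000,000 bytes
difference = 39,297,984 bytes
39,297,984 / 1,000 = 39,297.98 kB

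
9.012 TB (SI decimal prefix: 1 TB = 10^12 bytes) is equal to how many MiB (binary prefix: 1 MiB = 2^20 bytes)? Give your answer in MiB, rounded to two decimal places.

9.012 TB = 9.012 × 10^12 bytes = 9,012,000,000,000 bytes
1 MiB = 2^20 bytes = 1,048,576 bytes
9,012,000,000,000 / 1,048,576 = 8,594,512.94 MiB

8,594,512.94 MiB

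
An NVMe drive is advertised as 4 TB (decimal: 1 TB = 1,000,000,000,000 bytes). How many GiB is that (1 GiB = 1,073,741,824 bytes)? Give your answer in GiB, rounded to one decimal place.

3,725.3 GiB

4 TB = 4 × 10^12 bytes = 4,000,000,000,000 bytes
1 GiB = 2^30 bytes = 1,073,741,824 bytes
4,000,000,000,000 / 1,073,741,824 = 3,725.3 GiB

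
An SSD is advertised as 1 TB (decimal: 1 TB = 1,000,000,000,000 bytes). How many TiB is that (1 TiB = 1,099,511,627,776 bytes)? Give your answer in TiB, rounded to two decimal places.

0.91 TiB

1 TB = 1 × 10^12 bytes = 1,000,000,000,000 bytes
1 TiB = 1,099,511,627,776 bytes
1,000,000,000,000 / 1,099,511,627,776 = 0.91 TiB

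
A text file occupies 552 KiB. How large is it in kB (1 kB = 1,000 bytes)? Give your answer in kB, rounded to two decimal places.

552 KiB = 552 × 2^10 bytes = 565,248 bytes
1 kB = 1,000 bytes
565,248 / 1,000 = 565.25 kB

565.25 kB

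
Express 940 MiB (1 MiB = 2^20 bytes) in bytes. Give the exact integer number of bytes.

940 × 1,048,576 = 985,661,440 bytes  (1 MiB = 2^20 bytes)

985,661,440 bytes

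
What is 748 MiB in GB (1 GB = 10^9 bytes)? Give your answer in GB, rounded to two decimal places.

0.78 GB

748 MiB × 1,048,576 bytes/MiB = 784,334,848 bytes
1 GB = 10^9 bytes = 1,000,000,000 bytes
784,334,848 / 1,000,000,000 = 0.78 GB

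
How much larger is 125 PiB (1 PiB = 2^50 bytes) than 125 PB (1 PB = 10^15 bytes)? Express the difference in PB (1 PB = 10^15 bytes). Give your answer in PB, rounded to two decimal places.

125 PiB = 125 × 1,125,899,906,842,624 = 140,737,488,355,328,000 bytes
125 PB = 125 × 1,000,000,000,000,000 = 125,000,000,000,000,000 bytes
difference = 15,737,488,355,328,000 bytes
15,737,488,355,328,000 / 1,000,000,000,000,000 = 15.74 PB

15.74 PB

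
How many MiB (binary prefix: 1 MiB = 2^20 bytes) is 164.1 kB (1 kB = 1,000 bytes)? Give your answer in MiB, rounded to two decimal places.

164.1 kB = 164.1 × 10^3 bytes = 164,100 bytes
1 MiB = 1,048,576 bytes
164,100 / 1,048,576 = 0.16 MiB

0.16 MiB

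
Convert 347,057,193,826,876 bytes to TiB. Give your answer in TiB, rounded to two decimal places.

347,057,193,826,876 bytes given.
1 TiB = 1,099,511,627,776 bytes
347,057,193,826,876 / 1,099,511,627,776 = 315.65 TiB

315.65 TiB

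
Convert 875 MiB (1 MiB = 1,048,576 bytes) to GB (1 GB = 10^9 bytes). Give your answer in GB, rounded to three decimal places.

875 MiB × 1,048,576 bytes/MiB = 917,504,000 bytes
1 GB = 1,000,000,000 bytes
917,504,000 / 1,000,000,000 = 0.918 GB

0.918 GB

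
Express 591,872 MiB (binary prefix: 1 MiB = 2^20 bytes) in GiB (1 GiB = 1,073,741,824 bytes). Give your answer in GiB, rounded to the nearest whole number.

578 GiB

591,872 MiB × 1,048,576 bytes/MiB = 620,622,774,272 bytes
1 GiB = 2^30 bytes = 1,073,741,824 bytes
620,622,774,272 / 1,073,741,824 = 578 GiB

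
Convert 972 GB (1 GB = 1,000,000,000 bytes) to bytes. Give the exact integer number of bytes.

972 × 1,000,000,000 = 972,000,000,000 bytes

972,000,000,000 bytes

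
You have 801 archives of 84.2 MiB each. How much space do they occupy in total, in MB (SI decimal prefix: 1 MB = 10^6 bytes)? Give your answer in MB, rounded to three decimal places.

70,720.369 MB

Total = 801 × 84.2 MiB = 67444.2 MiB
= 67444.2 × 1,048,576 bytes = 70,720,369,459.2 bytes
1 MB = 1,000,000 bytes
70,720,369,459.2 / 1,000,000 = 70,720.369 MB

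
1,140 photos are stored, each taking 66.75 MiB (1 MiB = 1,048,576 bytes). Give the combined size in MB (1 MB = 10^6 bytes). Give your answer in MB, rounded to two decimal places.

79,791.39 MB

Total = 1,140 × 66.75 MiB = 76,095 MiB
= 76,095 × 1,048,576 bytes = 79,791,390,720 bytes
1 MB = 1,000,000 bytes
79,791,390,720 / 1,000,000 = 79,791.39 MB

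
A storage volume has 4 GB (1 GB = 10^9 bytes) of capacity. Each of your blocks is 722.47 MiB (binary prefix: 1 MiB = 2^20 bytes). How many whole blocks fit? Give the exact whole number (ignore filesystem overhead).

5

Capacity: 4 GB = 4,000,000,000 bytes
Per item: 722.47 MiB = 757,564,702.72 bytes
⌊4,000,000,000 / 757,564,702.72⌋ = 5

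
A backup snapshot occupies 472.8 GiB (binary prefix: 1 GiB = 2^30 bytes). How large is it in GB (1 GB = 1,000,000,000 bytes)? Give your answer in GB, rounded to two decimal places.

472.8 GiB × 1,073,741,824 bytes/GiB = 507,665,134,387.2 bytes
1 GB = 1,000,000,000 bytes
507,665,134,387.2 / 1,000,000,000 = 507.67 GB

507.67 GB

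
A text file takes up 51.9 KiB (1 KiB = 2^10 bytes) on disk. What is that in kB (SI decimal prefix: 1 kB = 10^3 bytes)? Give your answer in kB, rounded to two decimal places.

53.15 kB

51.9 KiB = 51.9 × 2^10 bytes = 53,145.6 bytes
1 kB = 10^3 bytes = 1,000 bytes
53,145.6 / 1,000 = 53.15 kB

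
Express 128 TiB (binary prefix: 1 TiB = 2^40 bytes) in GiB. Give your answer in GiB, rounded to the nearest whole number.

128 TiB = 128 × 2^40 bytes = 140,737,488,355,328 bytes
1 GiB = 1,073,741,824 bytes
140,737,488,355,328 / 1,073,741,824 = 131,072 GiB

131,072 GiB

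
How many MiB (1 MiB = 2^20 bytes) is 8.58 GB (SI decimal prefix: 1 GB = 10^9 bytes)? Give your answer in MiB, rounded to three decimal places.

8.58 GB × 1,000,000,000 bytes/GB = 8,580,000,000 bytes
1 MiB = 1,048,576 bytes
8,580,000,000 / 1,048,576 = 8,182.526 MiB

8,182.526 MiB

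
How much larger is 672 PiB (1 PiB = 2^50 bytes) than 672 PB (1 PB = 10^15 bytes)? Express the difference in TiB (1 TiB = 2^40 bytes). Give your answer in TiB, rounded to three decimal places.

76,947.560 TiB

672 PiB = 672 × 1,125,899,906,842,624 = 756,604,737,398,243,328 bytes
672 PB = 672 × 1,000,000,000,000,000 = 672,000,000,000,000,000 bytes
difference = 84,604,737,398,243,328 bytes
84,604,737,398,243,328 / 1,099,511,627,776 = 76,947.560 TiB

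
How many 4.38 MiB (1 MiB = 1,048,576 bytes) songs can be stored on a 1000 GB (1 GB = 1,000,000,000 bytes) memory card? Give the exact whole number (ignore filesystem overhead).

217,733

Capacity: 1000 GB = 1,000,000,000,000 bytes
Per item: 4.38 MiB = 4,592,762.88 bytes
⌊1,000,000,000,000 / 4,592,762.88⌋ = 217,733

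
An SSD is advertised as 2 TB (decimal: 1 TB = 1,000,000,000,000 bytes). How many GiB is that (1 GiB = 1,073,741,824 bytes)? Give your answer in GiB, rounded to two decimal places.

1,862.65 GiB

2 TB = 2 × 10^12 bytes = 2,000,000,000,000 bytes
1 GiB = 1,073,741,824 bytes
2,000,000,000,000 / 1,073,741,824 = 1,862.65 GiB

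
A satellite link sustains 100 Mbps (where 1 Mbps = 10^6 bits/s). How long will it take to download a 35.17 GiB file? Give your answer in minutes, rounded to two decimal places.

50.35 minutes

35.17 GiB = 37,763,499,950.08 bytes = 302,107,999,600.64 bits
100 Mbps = 100,000,000 bits/s
time = 302,107,999,600.64 / 100,000,000 = 3,021.080 s
3,021.080 s / 60 = 50.35 minutes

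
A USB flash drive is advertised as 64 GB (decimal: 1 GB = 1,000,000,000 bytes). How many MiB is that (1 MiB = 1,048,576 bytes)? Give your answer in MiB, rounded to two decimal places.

64 GB × 1,000,000,000 bytes/GB = 64,000,000,000 bytes
1 MiB = 1,048,576 bytes
64,000,000,000 / 1,048,576 = 61,035.16 MiB

61,035.16 MiB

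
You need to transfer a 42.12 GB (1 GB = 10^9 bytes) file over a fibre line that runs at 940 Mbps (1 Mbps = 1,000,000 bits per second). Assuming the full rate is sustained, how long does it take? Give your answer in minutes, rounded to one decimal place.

6.0 minutes

42.12 GB = 42,120,000,000 bytes = 336,960,000,000 bits
940 Mbps = 940,000,000 bits/s
time = 336,960,000,000 / 940,000,000 = 358.47 s
358.47 s / 60 = 6.0 minutes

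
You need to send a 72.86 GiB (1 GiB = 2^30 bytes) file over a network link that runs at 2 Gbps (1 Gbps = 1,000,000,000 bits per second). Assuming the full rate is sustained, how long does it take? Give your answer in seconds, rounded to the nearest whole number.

72.86 GiB = 78,232,829,296.64 bytes = 625,862,634,373.12 bits
2 Gbps = 2,000,000,000 bits/s
time = 625,862,634,373.12 / 2,000,000,000 = 313 s

313 seconds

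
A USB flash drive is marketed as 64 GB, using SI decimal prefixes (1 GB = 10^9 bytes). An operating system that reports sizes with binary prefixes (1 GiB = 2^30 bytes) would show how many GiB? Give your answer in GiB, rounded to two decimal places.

64 GB = 64 × 10^9 bytes = 64,000,000,000 bytes
1 GiB = 2^30 bytes = 1,073,741,824 bytes
64,000,000,000 / 1,073,741,824 = 59.60 GiB

59.60 GiB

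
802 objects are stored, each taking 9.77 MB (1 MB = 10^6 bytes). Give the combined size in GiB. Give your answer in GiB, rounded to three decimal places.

7.297 GiB

Total = 802 × 9.77 MB = 7835.54 MB
= 7835.54 × 1,000,000 bytes = 7,835,540,000 bytes
1 GiB = 1,073,741,824 bytes
7,835,540,000 / 1,073,741,824 = 7.297 GiB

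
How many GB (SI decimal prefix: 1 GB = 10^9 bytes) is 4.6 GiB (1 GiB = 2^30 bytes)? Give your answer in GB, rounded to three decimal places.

4.6 GiB = 4.6 × 2^30 bytes = 4,939,212,390.4 bytes
1 GB = 10^9 bytes = 1,000,000,000 bytes
4,939,212,390.4 / 1,000,000,000 = 4.939 GB

4.939 GB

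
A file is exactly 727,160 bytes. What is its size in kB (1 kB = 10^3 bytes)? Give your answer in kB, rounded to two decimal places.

727.16 kB

727,160 bytes given.
1 kB = 1,000 bytes
727,160 / 1,000 = 727.16 kB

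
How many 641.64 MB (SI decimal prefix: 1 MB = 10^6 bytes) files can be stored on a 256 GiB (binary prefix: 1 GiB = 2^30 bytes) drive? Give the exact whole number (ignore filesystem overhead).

Capacity: 256 GiB = 274,877,906,944 bytes
Per item: 641.64 MB = 641,640,000 bytes
⌊274,877,906,944 / 641,640,000⌋ = 428

428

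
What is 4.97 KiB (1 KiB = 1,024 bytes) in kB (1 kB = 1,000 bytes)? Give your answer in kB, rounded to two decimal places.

5.09 kB

4.97 KiB = 4.97 × 2^10 bytes = 5,089.28 bytes
1 kB = 10^3 bytes = 1,000 bytes
5,089.28 / 1,000 = 5.09 kB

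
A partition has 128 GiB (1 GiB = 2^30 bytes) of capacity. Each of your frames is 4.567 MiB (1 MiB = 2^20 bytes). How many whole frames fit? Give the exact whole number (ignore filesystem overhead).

28,699

Capacity: 128 GiB = 137,438,953,472 bytes
Per item: 4.567 MiB = 4,788,846.592 bytes
⌊137,438,953,472 / 4,788,846.592⌋ = 28,699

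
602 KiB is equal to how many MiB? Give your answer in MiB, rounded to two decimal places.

602 KiB = 602 × 2^10 bytes = 616,448 bytes
1 MiB = 1,048,576 bytes
616,448 / 1,048,576 = 0.59 MiB

0.59 MiB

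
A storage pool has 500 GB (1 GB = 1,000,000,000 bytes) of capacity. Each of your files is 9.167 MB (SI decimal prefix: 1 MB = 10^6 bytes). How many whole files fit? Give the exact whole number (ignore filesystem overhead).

Capacity: 500 GB = 500,000,000,000 bytes
Per item: 9.167 MB = 9,167,000 bytes
⌊500,000,000,000 / 9,167,000⌋ = 54,543

54,543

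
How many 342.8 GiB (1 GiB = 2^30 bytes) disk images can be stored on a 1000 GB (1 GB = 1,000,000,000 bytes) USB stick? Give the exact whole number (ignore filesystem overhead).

2

Capacity: 1000 GB = 1,000,000,000,000 bytes
Per item: 342.8 GiB = 368,078,697,267.2 bytes
⌊1,000,000,000,000 / 368,078,697,267.2⌋ = 2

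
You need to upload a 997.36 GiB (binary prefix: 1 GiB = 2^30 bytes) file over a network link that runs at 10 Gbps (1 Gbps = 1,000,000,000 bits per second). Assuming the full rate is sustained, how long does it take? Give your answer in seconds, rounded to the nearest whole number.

997.36 GiB = 1,070,907,145,584.64 bytes = 8,567,257,164,677.12 bits
10 Gbps = 10,000,000,000 bits/s
time = 8,567,257,164,677.12 / 10,000,000,000 = 857 s

857 seconds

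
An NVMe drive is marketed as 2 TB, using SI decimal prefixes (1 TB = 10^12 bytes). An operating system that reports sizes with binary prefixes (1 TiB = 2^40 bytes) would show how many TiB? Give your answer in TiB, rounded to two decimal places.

1.82 TiB

2 TB × 1,000,000,000,000 bytes/TB = 2,000,000,000,000 bytes
1 TiB = 2^40 bytes = 1,099,511,627,776 bytes
2,000,000,000,000 / 1,099,511,627,776 = 1.82 TiB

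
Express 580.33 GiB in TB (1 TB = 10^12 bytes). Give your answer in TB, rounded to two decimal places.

0.62 TB

580.33 GiB = 580.33 × 2^30 bytes = 623,124,592,721.92 bytes
1 TB = 10^12 bytes = 1,000,000,000,000 bytes
623,124,592,721.92 / 1,000,000,000,000 = 0.62 TB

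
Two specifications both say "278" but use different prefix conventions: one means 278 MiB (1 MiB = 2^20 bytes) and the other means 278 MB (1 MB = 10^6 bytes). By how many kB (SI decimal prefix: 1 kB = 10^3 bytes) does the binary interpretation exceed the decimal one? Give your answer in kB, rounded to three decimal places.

13,504.128 kB

278 MiB = 278 × 1,048,576 = 291,504,128 bytes
278 MB = 278 × 1,000,000 = 278,000,000 bytes
difference = 13,504,128 bytes
13,504,128 / 1,000 = 13,504.128 kB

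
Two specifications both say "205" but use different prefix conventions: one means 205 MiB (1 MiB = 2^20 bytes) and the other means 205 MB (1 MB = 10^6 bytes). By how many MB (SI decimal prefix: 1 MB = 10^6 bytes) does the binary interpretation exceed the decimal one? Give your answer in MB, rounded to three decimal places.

9.958 MB

205 MiB = 205 × 1,048,576 = 214,958,080 bytes
205 MB = 205 × 1,000,000 = 205,000,000 bytes
difference = 9,958,080 bytes
9,958,080 / 1,000,000 = 9.958 MB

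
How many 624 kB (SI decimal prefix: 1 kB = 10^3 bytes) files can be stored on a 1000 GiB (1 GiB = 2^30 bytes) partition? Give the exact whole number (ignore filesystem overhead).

1,720,740

Capacity: 1000 GiB = 1,073,741,824,000 bytes
Per item: 624 kB = 624,000 bytes
⌊1,073,741,824,000 / 624,000⌋ = 1,720,740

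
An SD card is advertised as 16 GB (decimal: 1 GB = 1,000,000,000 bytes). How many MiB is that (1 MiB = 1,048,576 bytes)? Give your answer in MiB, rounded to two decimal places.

15,258.79 MiB

16 GB × 1,000,000,000 bytes/GB = 16,000,000,000 bytes
1 MiB = 1,048,576 bytes
16,000,000,000 / 1,048,576 = 15,258.79 MiB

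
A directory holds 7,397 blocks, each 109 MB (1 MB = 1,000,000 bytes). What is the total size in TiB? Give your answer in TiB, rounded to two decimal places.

Total = 7,397 × 109 MB = 806,273 MB
= 806,273 × 1,000,000 bytes = 806,273,000,000 bytes
1 TiB = 1,099,511,627,776 bytes
806,273,000,000 / 1,099,511,627,776 = 0.73 TiB

0.73 TiB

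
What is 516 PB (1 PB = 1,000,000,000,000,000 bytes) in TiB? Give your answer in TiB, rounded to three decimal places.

469,299.266 TiB

516 PB = 516 × 10^15 bytes = 516,000,000,000,000,000 bytes
1 TiB = 1,099,511,627,776 bytes
516,000,000,000,000,000 / 1,099,511,627,776 = 469,299.266 TiB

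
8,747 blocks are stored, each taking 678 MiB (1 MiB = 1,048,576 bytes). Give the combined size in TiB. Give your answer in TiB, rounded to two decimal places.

Total = 8,747 × 678 MiB = 5,930,466 MiB
= 5,930,466 × 1,048,576 bytes = 6,218,544,316,416 bytes
1 TiB = 1,099,511,627,776 bytes
6,218,544,316,416 / 1,099,511,627,776 = 5.66 TiB

5.66 TiB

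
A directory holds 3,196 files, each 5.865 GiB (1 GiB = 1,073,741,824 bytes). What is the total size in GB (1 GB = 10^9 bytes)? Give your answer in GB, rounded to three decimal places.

Total = 3,196 × 5.865 GiB = 18744.54 GiB
= 18744.54 × 1,073,741,824 bytes = 20,126,796,569,640.96 bytes
1 GB = 1,000,000,000 bytes
20,126,796,569,640.96 / 1,000,000,000 = 20,126.797 GB

20,126.797 GB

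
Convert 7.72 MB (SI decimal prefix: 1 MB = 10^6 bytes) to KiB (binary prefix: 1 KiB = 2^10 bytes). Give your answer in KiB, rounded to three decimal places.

7,539.063 KiB

7.72 MB = 7.72 × 10^6 bytes = 7,720,000 bytes
1 KiB = 2^10 bytes = 1,024 bytes
7,720,000 / 1,024 = 7,539.063 KiB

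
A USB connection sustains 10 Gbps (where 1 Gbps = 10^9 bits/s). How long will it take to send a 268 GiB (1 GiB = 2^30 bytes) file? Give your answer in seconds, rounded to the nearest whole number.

230 seconds

268 GiB = 287,762,808,832 bytes = 2,302,102,470,656 bits
10 Gbps = 10,000,000,000 bits/s
time = 2,302,102,470,656 / 10,000,000,000 = 230 s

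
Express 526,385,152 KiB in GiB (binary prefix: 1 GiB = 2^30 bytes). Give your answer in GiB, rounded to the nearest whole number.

526,385,152 KiB = 526,385,152 × 2^10 bytes = 539,018,395,648 bytes
1 GiB = 2^30 bytes = 1,073,741,824 bytes
539,018,395,648 / 1,073,741,824 = 502 GiB

502 GiB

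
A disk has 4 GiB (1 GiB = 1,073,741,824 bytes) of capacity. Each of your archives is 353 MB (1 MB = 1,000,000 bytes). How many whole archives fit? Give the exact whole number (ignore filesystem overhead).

Capacity: 4 GiB = 4,294,967,296 bytes
Per item: 353 MB = 353,000,000 bytes
⌊4,294,967,296 / 353,000,000⌋ = 12

12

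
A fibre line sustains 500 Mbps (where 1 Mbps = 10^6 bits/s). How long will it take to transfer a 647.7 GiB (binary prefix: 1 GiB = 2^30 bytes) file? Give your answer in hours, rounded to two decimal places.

3.09 hours

647.7 GiB = 695,462,579,404.8 bytes = 5,563,700,635,238.4 bits
500 Mbps = 500,000,000 bits/s
time = 5,563,700,635,238.4 / 500,000,000 = 11,127.4013 s
11,127.4013 s / 3600 = 3.09 hours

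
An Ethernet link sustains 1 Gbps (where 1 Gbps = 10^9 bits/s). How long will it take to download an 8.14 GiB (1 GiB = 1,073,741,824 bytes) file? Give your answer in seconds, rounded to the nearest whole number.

8.14 GiB = 8,740,258,447.36 bytes = 69,922,067,578.88 bits
1 Gbps = 1,000,000,000 bits/s
time = 69,922,067,578.88 / 1,000,000,000 = 70 s

70 seconds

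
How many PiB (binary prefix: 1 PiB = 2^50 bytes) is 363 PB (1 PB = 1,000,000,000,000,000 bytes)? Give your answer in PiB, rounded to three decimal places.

363 PB × 1,000,000,000,000,000 bytes/PB = 363,000,000,000,000,000 bytes
1 PiB = 2^50 bytes = 1,125,899,906,842,624 bytes
363,000,000,000,000,000 / 1,125,899,906,842,624 = 322.409 PiB

322.409 PiB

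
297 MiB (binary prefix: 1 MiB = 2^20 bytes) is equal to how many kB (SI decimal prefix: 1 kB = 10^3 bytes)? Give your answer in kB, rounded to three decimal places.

311,427.072 kB

297 MiB × 1,048,576 bytes/MiB = 311,427,072 bytes
1 kB = 10^3 bytes = 1,000 bytes
311,427,072 / 1,000 = 311,427.072 kB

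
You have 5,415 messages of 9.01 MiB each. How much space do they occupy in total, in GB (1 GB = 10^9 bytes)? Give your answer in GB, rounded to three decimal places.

51.159 GB

Total = 5,415 × 9.01 MiB = 48789.15 MiB
= 48789.15 × 1,048,576 bytes = 51,159,131,750.4 bytes
1 GB = 1,000,000,000 bytes
51,159,131,750.4 / 1,000,000,000 = 51.159 GB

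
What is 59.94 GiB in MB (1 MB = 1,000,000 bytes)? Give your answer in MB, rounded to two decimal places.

59.94 GiB = 59.94 × 2^30 bytes = 64,360,084,930.56 bytes
1 MB = 1,000,000 bytes
64,360,084,930.56 / 1,000,000 = 64,360.08 MB

64,360.08 MB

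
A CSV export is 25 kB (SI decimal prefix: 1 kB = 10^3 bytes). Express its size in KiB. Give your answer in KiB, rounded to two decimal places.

24.41 KiB

25 kB × 1,000 bytes/kB = 25,000 bytes
1 KiB = 2^10 bytes = 1,024 bytes
25,000 / 1,024 = 24.41 KiB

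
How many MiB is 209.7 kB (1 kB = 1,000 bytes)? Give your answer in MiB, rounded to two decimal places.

0.20 MiB

209.7 kB × 1,000 bytes/kB = 209,700 bytes
1 MiB = 2^20 bytes = 1,048,576 bytes
209,700 / 1,048,576 = 0.20 MiB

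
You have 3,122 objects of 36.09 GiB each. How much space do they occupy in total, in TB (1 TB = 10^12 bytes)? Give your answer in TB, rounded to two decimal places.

120.98 TB

Total = 3,122 × 36.09 GiB = 112672.98 GiB
= 112672.98 × 1,073,741,824 bytes = 120,981,691,060,715.52 bytes
1 TB = 1,000,000,000,000 bytes
120,981,691,060,715.52 / 1,000,000,000,000 = 120.98 TB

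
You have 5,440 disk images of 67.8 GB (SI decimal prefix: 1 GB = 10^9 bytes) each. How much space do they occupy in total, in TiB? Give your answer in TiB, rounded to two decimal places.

Total = 5,440 × 67.8 GB = 368,832 GB
= 368,832 × 1,000,000,000 bytes = 368,832,000,000,000 bytes
1 TiB = 1,099,511,627,776 bytes
368,832,000,000,000 / 1,099,511,627,776 = 335.45 TiB

335.45 TiB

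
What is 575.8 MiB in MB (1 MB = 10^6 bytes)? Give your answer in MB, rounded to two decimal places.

575.8 MiB × 1,048,576 bytes/MiB = 603,770,060.8 bytes
1 MB = 10^6 bytes = 1,000,000 bytes
603,770,060.8 / 1,000,000 = 603.77 MB

603.77 MB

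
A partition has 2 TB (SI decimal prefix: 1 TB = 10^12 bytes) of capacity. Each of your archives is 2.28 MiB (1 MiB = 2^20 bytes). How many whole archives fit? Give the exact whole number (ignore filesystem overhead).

836,556

Capacity: 2 TB = 2,000,000,000,000 bytes
Per item: 2.28 MiB = 2,390,753.28 bytes
⌊2,000,000,000,000 / 2,390,753.28⌋ = 836,556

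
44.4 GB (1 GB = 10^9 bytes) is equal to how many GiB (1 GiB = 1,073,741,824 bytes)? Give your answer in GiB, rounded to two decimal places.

44.4 GB × 1,000,000,000 bytes/GB = 44,400,000,000 bytes
1 GiB = 2^30 bytes = 1,073,741,824 bytes
44,400,000,000 / 1,073,741,824 = 41.35 GiB

41.35 GiB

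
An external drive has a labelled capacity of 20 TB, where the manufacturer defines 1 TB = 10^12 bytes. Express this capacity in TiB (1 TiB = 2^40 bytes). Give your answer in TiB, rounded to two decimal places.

20 TB × 1,000,000,000,000 bytes/TB = 20,000,000,000,000 bytes
1 TiB = 2^40 bytes = 1,099,511,627,776 bytes
20,000,000,000,000 / 1,099,511,627,776 = 18.19 TiB

18.19 TiB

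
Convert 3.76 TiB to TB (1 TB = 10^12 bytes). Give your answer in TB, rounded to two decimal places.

3.76 TiB × 1,099,511,627,776 bytes/TiB = 4,134,163,720,437.76 bytes
1 TB = 10^12 bytes = 1,000,000,000,000 bytes
4,134,163,720,437.76 / 1,000,000,000,000 = 4.13 TB

4.13 TB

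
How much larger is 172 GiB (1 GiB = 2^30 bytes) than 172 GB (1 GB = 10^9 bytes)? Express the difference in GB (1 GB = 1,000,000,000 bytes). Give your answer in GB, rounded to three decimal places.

172 GiB = 172 × 1,073,741,824 = 184,683,593,728 bytes
172 GB = 172 × 1,000,000,000 = 172,000,000,000 bytes
difference = 12,683,593,728 bytes
12,683,593,728 / 1,000,000,000 = 12.684 GB

12.684 GB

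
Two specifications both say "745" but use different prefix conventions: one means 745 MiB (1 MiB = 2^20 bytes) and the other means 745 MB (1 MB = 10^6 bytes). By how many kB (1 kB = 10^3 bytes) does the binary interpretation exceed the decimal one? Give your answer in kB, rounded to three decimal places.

36,189.120 kB

745 MiB = 745 × 1,048,576 = 781,189,120 bytes
745 MB = 745 × 1,000,000 = 745,000,000 bytes
difference = 36,189,120 bytes
36,189,120 / 1,000 = 36,189.120 kB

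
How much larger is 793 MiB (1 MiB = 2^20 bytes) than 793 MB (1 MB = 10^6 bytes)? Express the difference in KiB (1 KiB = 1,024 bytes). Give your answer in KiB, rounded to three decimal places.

37,617.938 KiB

793 MiB = 793 × 1,048,576 = 831,520,768 bytes
793 MB = 793 × 1,000,000 = 793,000,000 bytes
difference = 38,520,768 bytes
38,520,768 / 1,024 = 37,617.938 KiB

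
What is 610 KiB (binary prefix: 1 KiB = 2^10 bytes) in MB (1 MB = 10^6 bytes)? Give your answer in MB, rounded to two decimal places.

0.62 MB

610 KiB = 610 × 2^10 bytes = 624,640 bytes
1 MB = 1,000,000 bytes
624,640 / 1,000,000 = 0.62 MB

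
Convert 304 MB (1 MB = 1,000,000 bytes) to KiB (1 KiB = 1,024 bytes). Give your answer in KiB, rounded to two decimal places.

296,875.00 KiB

304 MB × 1,000,000 bytes/MB = 304,000,000 bytes
1 KiB = 1,024 bytes
304,000,000 / 1,024 = 296,875.00 KiB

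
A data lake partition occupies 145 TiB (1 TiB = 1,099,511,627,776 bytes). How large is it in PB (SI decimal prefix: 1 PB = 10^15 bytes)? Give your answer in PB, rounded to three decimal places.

145 TiB = 145 × 2^40 bytes = 159,429,186,027,520 bytes
1 PB = 1,000,000,000,000,000 bytes
159,429,186,027,520 / 1,000,000,000,000,000 = 0.159 PB

0.159 PB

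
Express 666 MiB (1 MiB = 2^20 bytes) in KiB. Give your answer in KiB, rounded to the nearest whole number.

681,984 KiB

666 MiB × 1,048,576 bytes/MiB = 698,351,616 bytes
1 KiB = 2^10 bytes = 1,024 bytes
698,351,616 / 1,024 = 681,984 KiB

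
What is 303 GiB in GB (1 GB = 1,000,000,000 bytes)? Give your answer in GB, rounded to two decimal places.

325.34 GB

303 GiB × 1,073,741,824 bytes/GiB = 325,343,772,672 bytes
1 GB = 10^9 bytes = 1,000,000,000 bytes
325,343,772,672 / 1,000,000,000 = 325.34 GB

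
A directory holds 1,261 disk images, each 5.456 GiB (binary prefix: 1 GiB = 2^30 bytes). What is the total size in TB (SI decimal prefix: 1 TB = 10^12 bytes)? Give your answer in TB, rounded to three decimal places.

Total = 1,261 × 5.456 GiB = 6880.016 GiB
= 6880.016 × 1,073,741,824 bytes = 7,387,360,928,989.184 bytes
1 TB = 1,000,000,000,000 bytes
7,387,360,928,989.184 / 1,000,000,000,000 = 7.387 TB

7.387 TB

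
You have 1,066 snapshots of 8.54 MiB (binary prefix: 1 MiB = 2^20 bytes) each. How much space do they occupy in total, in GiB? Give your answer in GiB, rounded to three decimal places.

Total = 1,066 × 8.54 MiB = 9103.64 MiB
= 9103.64 × 1,048,576 bytes = 9,545,858,416.64 bytes
1 GiB = 1,073,741,824 bytes
9,545,858,416.64 / 1,073,741,824 = 8.890 GiB

8.890 GiB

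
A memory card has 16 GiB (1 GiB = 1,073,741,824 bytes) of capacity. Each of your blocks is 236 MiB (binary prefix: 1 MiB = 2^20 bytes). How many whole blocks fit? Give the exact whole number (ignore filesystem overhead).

69

Capacity: 16 GiB = 17,179,869,184 bytes
Per item: 236 MiB = 247,463,936 bytes
⌊17,179,869,184 / 247,463,936⌋ = 69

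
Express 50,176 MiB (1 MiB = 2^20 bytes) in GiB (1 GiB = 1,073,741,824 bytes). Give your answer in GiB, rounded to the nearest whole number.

50,176 MiB × 1,048,576 bytes/MiB = 52,613,349,376 bytes
1 GiB = 2^30 bytes = 1,073,741,824 bytes
52,613,349,376 / 1,073,741,824 = 49 GiB

49 GiB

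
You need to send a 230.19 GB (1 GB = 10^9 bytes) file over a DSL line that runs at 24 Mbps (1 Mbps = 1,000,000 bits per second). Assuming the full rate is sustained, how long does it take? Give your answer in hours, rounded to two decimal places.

21.31 hours

230.19 GB = 230,190,000,000 bytes = 1,841,520,000,000 bits
24 Mbps = 24,000,000 bits/s
time = 1,841,520,000,000 / 24,000,000 = 76,730.0000 s
76,730.0000 s / 3600 = 21.31 hours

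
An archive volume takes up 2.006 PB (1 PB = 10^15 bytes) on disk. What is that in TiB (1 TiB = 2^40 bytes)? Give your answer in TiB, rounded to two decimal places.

2.006 PB = 2.006 × 10^15 bytes = 2,006,000,000,000,000 bytes
1 TiB = 1,099,511,627,776 bytes
2,006,000,000,000,000 / 1,099,511,627,776 = 1,824.45 TiB

1,824.45 TiB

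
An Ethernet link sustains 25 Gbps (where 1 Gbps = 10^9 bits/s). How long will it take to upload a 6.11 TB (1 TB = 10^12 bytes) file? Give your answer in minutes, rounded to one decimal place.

32.6 minutes

6.11 TB = 6,110,000,000,000 bytes = 48,880,000,000,000 bits
25 Gbps = 25,000,000,000 bits/s
time = 48,880,000,000,000 / 25,000,000,000 = 1,955.20 s
1,955.20 s / 60 = 32.6 minutes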